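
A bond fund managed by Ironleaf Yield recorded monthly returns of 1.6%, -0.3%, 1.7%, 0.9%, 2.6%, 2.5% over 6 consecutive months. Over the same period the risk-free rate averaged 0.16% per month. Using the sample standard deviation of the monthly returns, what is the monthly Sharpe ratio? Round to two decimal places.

r̄ = (1.6 − 0.3 + 1.7 + 0.9 + 2.6 + 2.5) / 6 = 9.00 / 6 = 1.5000%
Σ(r − r̄)² = (1.6 − 1.5000)² + (-0.3 − 1.5000)² + … = 5.8600
sample σ = √(5.8600 / 5) = √1.1720 = 1.0826%
Sharpe = (r̄ − rf) / σ = (1.5000 − 0.16) / 1.0826 = 1.3400 / 1.0826 = 1.2378

1.24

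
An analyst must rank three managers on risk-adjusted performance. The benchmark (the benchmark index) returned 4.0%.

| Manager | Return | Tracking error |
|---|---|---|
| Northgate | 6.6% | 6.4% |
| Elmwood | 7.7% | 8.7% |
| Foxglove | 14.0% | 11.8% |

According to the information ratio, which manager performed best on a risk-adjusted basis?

Northgate: IR = (6.6% − 4.0%) / 6.4% = 0.406
Elmwood: IR = (7.7% − 4.0%) / 8.7% = 0.425
Foxglove: IR = (14.0% − 4.0%) / 11.8% = 0.847
Highest: Foxglove (0.847).

Foxglove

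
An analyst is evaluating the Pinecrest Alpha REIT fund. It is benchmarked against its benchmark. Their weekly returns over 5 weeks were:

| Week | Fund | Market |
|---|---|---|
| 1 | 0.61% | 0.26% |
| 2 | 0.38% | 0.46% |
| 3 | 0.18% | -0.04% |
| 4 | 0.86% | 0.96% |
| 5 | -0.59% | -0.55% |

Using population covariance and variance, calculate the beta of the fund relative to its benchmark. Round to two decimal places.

r̄p = 0.2880%,  r̄m = 0.2180%
Cov = Σ(rp − r̄p)(rm − r̄m) / 5 = 0.2325
Var(rm) = Σ(rm − r̄m)² / 5 = 0.2535
β = Cov / Var = 0.2325 / 0.2535 = 0.9172

0.92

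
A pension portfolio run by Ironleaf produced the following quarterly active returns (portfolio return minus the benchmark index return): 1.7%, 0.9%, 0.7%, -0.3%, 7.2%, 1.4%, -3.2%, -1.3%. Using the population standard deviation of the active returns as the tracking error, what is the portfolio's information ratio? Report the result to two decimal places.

μ = (1.7 + 0.9 + 0.7 − 0.3 + 7.2 + 1.4 − 3.2 − 1.3) / 8 = 7.10 / 8 = 0.8875%
Population σ = √[Σ(r − μ)² / 8] = √[63.7088 / 8] = √7.9636 = 2.8220%
IR = μ / tracking error = 0.8875 / 2.8220 = 0.3145

0.31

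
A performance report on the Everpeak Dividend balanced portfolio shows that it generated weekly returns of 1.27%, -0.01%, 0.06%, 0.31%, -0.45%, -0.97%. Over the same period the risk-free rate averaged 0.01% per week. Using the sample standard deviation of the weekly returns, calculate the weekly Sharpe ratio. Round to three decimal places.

0.033

Mean return μ = 0.210 / 6 = 0.0350%
Σ(r − μ)² = 2.8488; sample σ = √(2.8488/5) = 0.7548%
Sharpe = (μ − rf) / σ = (0.0350 − 0.01) / 0.7548 = 0.0250 / 0.7548 = 0.0331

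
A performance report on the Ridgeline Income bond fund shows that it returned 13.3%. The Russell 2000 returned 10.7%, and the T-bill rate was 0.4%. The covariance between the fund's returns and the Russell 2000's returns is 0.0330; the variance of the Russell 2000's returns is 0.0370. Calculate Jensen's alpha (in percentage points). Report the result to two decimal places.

β = Cov / Var = 0.0330 / 0.0370 = 0.8919
E[R] = Rf + β(Rm − Rf) = 0.4% + 0.8919 × (10.7% − 0.4%) = 9.5866%
α = Rp − E[R] = 13.3% − 9.5866% = 3.7134

3.71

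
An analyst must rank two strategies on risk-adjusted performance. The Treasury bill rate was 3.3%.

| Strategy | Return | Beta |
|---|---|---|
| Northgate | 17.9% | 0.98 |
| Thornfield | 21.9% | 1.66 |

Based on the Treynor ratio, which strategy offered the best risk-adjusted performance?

Northgate: Treynor = (17.9% − 3.3%) / 0.98 = 14.898
Thornfield: Treynor = (21.9% − 3.3%) / 1.66 = 11.205
Highest: Northgate (14.898).

Northgate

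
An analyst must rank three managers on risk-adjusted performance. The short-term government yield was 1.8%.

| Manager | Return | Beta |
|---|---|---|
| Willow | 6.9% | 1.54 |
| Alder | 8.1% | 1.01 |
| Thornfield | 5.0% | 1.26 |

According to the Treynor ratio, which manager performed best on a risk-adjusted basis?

Alder

Willow: Treynor = (6.9% − 1.8%) / 1.54 = 3.312
Alder: Treynor = (8.1% − 1.8%) / 1.01 = 6.238
Thornfield: Treynor = (5.0% − 1.8%) / 1.26 = 2.540
Highest: Alder (6.238).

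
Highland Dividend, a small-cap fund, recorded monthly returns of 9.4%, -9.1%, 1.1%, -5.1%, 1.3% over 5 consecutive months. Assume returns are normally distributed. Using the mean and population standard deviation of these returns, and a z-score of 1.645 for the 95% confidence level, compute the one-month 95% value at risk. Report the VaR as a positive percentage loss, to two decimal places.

10.86

μ = (9.4 − 9.1 + 1.1 − 5.1 + 1.3) / 5 = -0.4800%
Σ(r − μ)² = (9.4 − (-0.4800))² + (-9.1 − (-0.4800))² + … = 198.9280
population σ = √(198.9280 / 5) = √39.7856 = 6.3076%
VaR = −(μ − z·σ) = −(-0.4800 − 1.645 × 6.3076) = −(-10.8560) = 10.8560%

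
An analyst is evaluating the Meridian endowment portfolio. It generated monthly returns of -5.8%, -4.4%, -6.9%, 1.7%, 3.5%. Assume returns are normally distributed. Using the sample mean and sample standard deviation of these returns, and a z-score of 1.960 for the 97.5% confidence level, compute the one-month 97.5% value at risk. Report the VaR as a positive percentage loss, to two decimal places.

11.54

r̄ = (-5.8 − 4.4 − 6.9 + 1.7 + 3.5) / 5 = -11.90 / 5 = -2.3800%
Σ(r − r̄)² = 87.4280; sample σ = √(87.4280/4) = 4.6751%
VaR = −(r̄ − z·σ) = −(-2.3800 − 1.960 × 4.6751) = −(-11.5432) = 11.5432%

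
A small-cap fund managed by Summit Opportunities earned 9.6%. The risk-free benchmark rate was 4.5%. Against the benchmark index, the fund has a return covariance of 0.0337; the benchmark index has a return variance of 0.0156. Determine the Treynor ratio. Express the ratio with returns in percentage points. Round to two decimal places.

β = Cov / Var = 0.0337 / 0.0156 = 2.1603
Treynor = (Rp − Rf) / β = (9.6% − 4.5%) / 2.1603 = 5.10 / 2.1603 = 2.3608

2.36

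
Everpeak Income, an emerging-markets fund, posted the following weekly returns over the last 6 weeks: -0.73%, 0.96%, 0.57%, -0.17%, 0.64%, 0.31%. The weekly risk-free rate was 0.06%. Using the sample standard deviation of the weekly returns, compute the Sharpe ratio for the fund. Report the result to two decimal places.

Mean return μ = 1.580 / 6 = 0.2633%
Sample std dev = √[1.8979 / 5] = 0.6161%
Sharpe = (μ − rf) / σ = (0.2633 − 0.06) / 0.6161 = 0.2033 / 0.6161 = 0.3300

0.33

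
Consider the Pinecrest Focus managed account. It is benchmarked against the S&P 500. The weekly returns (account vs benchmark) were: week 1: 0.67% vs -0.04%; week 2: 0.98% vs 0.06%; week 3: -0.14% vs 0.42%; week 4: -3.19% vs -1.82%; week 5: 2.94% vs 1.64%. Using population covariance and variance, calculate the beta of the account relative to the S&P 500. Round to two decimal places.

1.71

r̄p = 0.2520%,  r̄m = 0.0520%
Cov = Σ(rp − r̄p)(rm − r̄m) / 5 = 2.1070
Var(rm) = Σ(rm − r̄m)² / 5 = 1.2340
β = Cov / Var = 2.1070 / 1.2340 = 1.7075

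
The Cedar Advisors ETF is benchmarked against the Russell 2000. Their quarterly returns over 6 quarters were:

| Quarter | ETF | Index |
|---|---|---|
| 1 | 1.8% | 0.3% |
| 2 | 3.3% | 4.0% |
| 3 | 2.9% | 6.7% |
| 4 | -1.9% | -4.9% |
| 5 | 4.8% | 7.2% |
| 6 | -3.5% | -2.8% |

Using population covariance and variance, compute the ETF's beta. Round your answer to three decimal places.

0.585

r̄p = 1.2333%,  r̄m = 1.7500%
Cov = Σ(rp − r̄p)(rm − r̄m) / 6 = 12.3150
Var(rm) = Σ(rm − r̄m)² / 6 = 21.0492
β = Cov / Var = 12.3150 / 21.0492 = 0.5851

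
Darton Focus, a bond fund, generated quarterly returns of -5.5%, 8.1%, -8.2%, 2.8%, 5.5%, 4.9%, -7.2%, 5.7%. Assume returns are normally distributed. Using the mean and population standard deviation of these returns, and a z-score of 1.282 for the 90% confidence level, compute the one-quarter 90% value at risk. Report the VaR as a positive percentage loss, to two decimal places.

7.15

Mean return r̄ = 6.10 / 8 = 0.7625%
Population std dev = √[304.8788 / 8] = 6.1733%
VaR = −(r̄ − z·σ) = −(0.7625 − 1.282 × 6.1733) = −(-7.1517) = 7.1517%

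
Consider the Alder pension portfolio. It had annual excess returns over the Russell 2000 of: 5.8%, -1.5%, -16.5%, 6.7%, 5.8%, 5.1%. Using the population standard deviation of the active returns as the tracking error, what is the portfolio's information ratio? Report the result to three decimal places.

0.109

r̄ = (5.8 − 1.5 − 16.5 + 6.7 + 5.8 + 5.1) / 6 = 5.40 / 6 = 0.9000%
Population std dev = √[407.8200 / 6] = 8.2444%
IR = r̄ / tracking error = 0.9000 / 8.2444 = 0.1092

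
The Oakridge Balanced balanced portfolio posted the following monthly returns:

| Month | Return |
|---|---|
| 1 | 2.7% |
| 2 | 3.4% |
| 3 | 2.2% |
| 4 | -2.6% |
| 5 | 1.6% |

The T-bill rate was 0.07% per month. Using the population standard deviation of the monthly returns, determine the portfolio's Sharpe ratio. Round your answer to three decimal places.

0.657

Mean return r̄ = 7.30 / 5 = 1.4600%
Population std dev = √[22.3520 / 5] = 2.1143%
Sharpe = (r̄ − rf) / σ = (1.4600 − 0.07) / 2.1143 = 1.3900 / 2.1143 = 0.6574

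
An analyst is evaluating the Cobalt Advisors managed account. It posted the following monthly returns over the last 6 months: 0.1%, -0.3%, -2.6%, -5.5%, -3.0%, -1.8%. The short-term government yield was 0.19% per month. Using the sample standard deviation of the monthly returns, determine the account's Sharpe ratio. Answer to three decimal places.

Mean return r̄ = -13.10 / 6 = -2.1833%
Σ(r − r̄)² = 20.7483; sample σ = √(20.7483/5) = 2.0371%
Sharpe = (r̄ − rf) / σ = (-2.1833 − 0.19) / 2.0371 = -2.3733 / 2.0371 = -1.1650

-1.165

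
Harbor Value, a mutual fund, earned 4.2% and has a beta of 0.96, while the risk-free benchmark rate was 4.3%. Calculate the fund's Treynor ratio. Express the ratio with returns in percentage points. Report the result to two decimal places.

-0.10

Treynor = (Rp − Rf) / β = (4.2% − 4.3%) / 0.96 = -0.10 / 0.96 = -0.1042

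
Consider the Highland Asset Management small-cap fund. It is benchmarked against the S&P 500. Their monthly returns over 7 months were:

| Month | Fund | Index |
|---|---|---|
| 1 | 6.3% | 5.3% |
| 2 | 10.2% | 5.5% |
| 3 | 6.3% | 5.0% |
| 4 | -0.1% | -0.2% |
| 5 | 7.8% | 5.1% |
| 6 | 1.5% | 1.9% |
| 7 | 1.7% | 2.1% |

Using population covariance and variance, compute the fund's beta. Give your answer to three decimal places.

r̄p = 4.8143%,  r̄m = 3.5286%
Cov = Σ(rp − r̄p)(rm − r̄m) / 7 = 6.8996
Var(rm) = Σ(rm − r̄m)² / 7 = 4.3220
β = Cov / Var = 6.8996 / 4.3220 = 1.5964

1.596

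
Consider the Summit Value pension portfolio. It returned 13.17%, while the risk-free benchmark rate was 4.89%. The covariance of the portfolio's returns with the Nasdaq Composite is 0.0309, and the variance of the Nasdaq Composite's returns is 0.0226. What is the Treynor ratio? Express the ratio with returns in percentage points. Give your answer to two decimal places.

6.06

β = Cov / Var = 0.0309 / 0.0226 = 1.3673
Treynor = (Rp − Rf) / β = (13.17% − 4.89%) / 1.3673 = 8.28 / 1.3673 = 6.0557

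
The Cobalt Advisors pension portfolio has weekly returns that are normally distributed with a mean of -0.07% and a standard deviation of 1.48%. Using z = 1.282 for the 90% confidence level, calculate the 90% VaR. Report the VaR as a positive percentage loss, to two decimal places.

1.97

VaR (as % loss) = −(μ − z·σ) = −(-0.07% − 1.282 × 1.48%) = −(-1.96736%) = 1.96736%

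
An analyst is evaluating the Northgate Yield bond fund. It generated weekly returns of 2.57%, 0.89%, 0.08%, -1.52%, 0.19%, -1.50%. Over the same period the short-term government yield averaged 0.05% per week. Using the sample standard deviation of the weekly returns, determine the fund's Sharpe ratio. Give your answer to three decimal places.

r̄ = (2.57 + 0.89 + 0.08 − 1.52 + 0.19 − 1.5) / 6 = 0.710 / 6 = 0.1183%
Sample σ = √[Σ(r − r̄)² / 5] = √[11.9159 / 5] = √2.3832 = 1.5438%
Sharpe = (r̄ − rf) / σ = (0.1183 − 0.05) / 1.5438 = 0.0683 / 1.5438 = 0.0442

0.044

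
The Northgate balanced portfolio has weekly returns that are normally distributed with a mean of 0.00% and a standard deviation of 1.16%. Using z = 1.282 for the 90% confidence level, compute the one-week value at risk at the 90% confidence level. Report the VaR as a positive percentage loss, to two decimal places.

VaR (as % loss) = −(μ − z·σ) = −(0.00% − 1.282 × 1.16%) = −(-1.48712%) = 1.48712%

1.49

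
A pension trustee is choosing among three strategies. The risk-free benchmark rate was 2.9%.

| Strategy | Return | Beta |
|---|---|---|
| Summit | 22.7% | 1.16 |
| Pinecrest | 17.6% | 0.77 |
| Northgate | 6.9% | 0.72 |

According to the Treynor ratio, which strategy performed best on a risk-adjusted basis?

Pinecrest

Summit: Treynor = (22.7% − 2.9%) / 1.16 = 17.069
Pinecrest: Treynor = (17.6% − 2.9%) / 0.77 = 19.091
Northgate: Treynor = (6.9% − 2.9%) / 0.72 = 5.556
Highest: Pinecrest (19.091).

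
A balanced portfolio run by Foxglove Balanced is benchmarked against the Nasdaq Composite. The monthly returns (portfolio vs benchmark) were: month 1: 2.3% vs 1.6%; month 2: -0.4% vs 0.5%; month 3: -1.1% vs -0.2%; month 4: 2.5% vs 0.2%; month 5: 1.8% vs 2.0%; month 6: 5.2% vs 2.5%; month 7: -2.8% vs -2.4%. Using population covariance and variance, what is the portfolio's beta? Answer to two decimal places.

r̄p = 1.0714%,  r̄m = 0.6000%
Cov = Σ(rp − r̄p)(rm − r̄m) / 7 = 3.2886
Var(rm) = Σ(rm − r̄m)² / 7 = 2.3400
β = Cov / Var = 3.2886 / 2.3400 = 1.4054

1.41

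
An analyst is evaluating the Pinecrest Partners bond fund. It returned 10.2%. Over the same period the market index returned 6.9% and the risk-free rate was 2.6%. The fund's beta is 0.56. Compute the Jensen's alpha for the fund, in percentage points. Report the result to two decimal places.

5.19

CAPM expected return = Rf + β(Rm − Rf) = 2.6% + 0.56 × (6.9% − 2.6%) = 2.6 + 0.56 × 4.30 = 5.0080%
Jensen's α = Rp − E[R] = 10.2% − 5.0080% = 5.1920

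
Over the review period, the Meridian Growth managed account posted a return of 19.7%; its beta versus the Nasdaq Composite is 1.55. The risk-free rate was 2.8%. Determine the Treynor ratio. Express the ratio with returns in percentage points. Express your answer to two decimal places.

10.90

Treynor = (Rp − Rf) / β = (19.7% − 2.8%) / 1.55 = 16.90 / 1.55 = 10.9032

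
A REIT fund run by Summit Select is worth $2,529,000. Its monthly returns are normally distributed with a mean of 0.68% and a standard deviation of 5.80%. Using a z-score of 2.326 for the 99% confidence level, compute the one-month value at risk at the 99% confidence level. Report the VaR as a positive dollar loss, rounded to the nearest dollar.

Return at the 99% tail: μ − z·σ = 0.68% − 2.326 × 5.80% = 0.68 − 13.4908 = -12.8108%
VaR = −(-12.8108%) × $2,529,000 = 12.8108% × $2,529,000 = $323,985

$323,985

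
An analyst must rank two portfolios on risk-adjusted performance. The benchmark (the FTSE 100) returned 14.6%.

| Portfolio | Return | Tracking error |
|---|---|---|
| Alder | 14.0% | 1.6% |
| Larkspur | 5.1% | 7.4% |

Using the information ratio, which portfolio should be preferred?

Alder: IR = (14.0% − 14.6%) / 1.6% = -0.375
Larkspur: IR = (5.1% − 14.6%) / 7.4% = -1.284
Highest: Alder (-0.375).

Alder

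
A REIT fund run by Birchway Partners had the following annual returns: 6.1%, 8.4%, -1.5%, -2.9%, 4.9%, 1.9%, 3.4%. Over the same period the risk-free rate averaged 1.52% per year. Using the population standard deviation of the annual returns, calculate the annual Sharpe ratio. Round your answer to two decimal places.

0.37

r̄ = (6.1 + 8.4 − 1.5 − 2.9 + 4.9 + 1.9 + 3.4) / 7 = 2.9000%
Σ(r − r̄)² = (6.1 − 2.9000)² + (8.4 − 2.9000)² + … = 98.7400
σ = √[98.7400 / 7] = 3.7558%
Sharpe = (r̄ − rf) / σ = (2.9000 − 1.52) / 3.7558 = 1.3800 / 3.7558 = 0.3674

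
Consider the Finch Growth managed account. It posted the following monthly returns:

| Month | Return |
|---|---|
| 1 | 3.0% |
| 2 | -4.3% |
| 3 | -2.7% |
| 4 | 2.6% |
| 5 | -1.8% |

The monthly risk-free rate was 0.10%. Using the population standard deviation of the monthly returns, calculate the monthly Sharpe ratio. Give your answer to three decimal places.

Mean return r̄ = -3.20 / 5 = -0.6400%
Population σ = √[Σ(r − r̄)² / 5] = √[42.7320 / 5] = √8.5464 = 2.9234%
Sharpe = (r̄ − rf) / σ = (-0.6400 − 0.1) / 2.9234 = -0.7400 / 2.9234 = -0.2531

-0.253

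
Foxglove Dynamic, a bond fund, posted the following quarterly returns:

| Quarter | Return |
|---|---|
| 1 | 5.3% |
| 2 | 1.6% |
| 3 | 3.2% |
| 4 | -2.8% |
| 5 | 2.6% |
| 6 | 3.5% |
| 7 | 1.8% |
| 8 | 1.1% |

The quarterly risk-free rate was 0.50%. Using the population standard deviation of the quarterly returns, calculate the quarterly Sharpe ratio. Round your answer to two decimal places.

0.70

r̄ = (5.3 + 1.6 + 3.2 − 2.8 + 2.6 + 3.5 + 1.8 + 1.1) / 8 = 2.0375%
Σ(r − r̄)² = (5.3 − 2.0375)² + (1.6 − 2.0375)² + (3.2 − 2.0375)² + … = 38.9788
σ = √[38.9788 / 8] = 2.2073%
Sharpe = (r̄ − rf) / σ = (2.0375 − 0.5) / 2.2073 = 1.5375 / 2.2073 = 0.6966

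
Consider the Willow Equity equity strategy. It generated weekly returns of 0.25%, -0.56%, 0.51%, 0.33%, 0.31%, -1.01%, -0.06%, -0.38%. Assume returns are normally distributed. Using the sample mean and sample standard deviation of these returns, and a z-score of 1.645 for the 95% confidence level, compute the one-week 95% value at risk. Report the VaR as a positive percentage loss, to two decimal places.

0.95

μ = (0.25 − 0.56 + 0.51 + 0.33 + 0.31 − 1.01 − 0.06 − 0.38) / 8 = -0.0763%
Sample std dev = √[1.9628 / 7] = 0.5295%
VaR = −(μ − z·σ) = −(-0.0763 − 1.645 × 0.5295) = −(-0.9473) = 0.9473%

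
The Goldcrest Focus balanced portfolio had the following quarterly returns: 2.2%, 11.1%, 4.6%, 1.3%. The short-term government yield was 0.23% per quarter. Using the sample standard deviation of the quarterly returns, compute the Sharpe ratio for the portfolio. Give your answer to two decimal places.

1.03

r̄ = (2.2 + 11.1 + 4.6 + 1.3) / 4 = 19.20 / 4 = 4.8000%
Sample std dev = √[58.7400 / 3] = 4.4249%
Sharpe = (r̄ − rf) / σ = (4.8000 − 0.23) / 4.4249 = 4.5700 / 4.4249 = 1.0328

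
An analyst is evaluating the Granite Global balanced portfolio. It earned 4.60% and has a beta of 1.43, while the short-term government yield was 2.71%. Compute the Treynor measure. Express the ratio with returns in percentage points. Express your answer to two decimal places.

1.32

Treynor = (Rp − Rf) / β = (4.60% − 2.71%) / 1.43 = 1.89 / 1.43 = 1.3217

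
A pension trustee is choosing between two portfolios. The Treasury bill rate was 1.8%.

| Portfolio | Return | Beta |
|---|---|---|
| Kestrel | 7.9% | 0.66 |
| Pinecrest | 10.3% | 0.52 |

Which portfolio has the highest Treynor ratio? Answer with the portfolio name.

Kestrel: Treynor = (7.9% − 1.8%) / 0.66 = 9.242
Pinecrest: Treynor = (10.3% − 1.8%) / 0.52 = 16.346
Highest: Pinecrest (16.346).

Pinecrest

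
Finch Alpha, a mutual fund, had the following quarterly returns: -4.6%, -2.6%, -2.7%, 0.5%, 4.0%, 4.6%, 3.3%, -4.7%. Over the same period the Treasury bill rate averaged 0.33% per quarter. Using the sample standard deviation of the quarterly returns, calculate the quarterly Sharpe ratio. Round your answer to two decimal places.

-0.16

μ = (-4.6 − 2.6 − 2.7 + 0.5 + 4 + 4.6 + 3.3 − 4.7) / 8 = -2.20 / 8 = -0.2750%
Sample std dev = √[104.9950 / 7] = 3.8729%
Sharpe = (μ − rf) / σ = (-0.2750 − 0.33) / 3.8729 = -0.6050 / 3.8729 = -0.1562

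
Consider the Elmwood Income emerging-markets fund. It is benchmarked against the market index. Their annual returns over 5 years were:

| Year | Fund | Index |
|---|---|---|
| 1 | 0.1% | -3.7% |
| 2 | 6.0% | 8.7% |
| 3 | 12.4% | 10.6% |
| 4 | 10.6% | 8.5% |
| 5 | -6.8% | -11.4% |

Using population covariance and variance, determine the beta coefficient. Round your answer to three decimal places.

0.792

r̄p = 4.4600%,  r̄m = 2.5400%
Cov = Σ(rp − r̄p)(rm − r̄m) / 5 = 58.8496
Var(rm) = Σ(rm − r̄m)² / 5 = 74.3384
β = Cov / Var = 58.8496 / 74.3384 = 0.7916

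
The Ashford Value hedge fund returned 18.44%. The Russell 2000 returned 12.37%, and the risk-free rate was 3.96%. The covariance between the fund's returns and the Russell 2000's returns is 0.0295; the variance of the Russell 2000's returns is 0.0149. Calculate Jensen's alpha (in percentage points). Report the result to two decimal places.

β = Cov / Var = 0.0295 / 0.0149 = 1.9799
E[R] = Rf + β(Rm − Rf) = 3.96% + 1.9799 × (12.37% − 3.96%) = 20.6110%
α = Rp − E[R] = 18.44% − 20.6110% = -2.1710

-2.17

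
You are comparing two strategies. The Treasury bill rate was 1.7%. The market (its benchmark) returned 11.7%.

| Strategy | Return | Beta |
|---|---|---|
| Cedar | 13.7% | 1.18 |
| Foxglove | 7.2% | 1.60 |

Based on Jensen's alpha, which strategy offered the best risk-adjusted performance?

Cedar

Cedar: α = 13.7% − [1.7% + 1.18 × (11.7% − 1.7%)] = 0.200
Foxglove: α = 7.2% − [1.7% + 1.60 × (11.7% − 1.7%)] = -10.500
Highest: Cedar (0.200).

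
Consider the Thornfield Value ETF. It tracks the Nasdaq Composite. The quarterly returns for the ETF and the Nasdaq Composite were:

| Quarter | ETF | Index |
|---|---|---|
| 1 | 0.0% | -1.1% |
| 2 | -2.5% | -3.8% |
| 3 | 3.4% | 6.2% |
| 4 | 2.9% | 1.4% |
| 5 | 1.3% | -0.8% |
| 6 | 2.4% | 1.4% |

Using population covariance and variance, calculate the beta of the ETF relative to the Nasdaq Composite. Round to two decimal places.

r̄p = 1.2500%,  r̄m = 0.5500%
Cov = Σ(rp − r̄p)(rm − r̄m) / 6 = 5.4725
Var(rm) = Σ(rm − r̄m)² / 6 = 9.4725
β = Cov / Var = 5.4725 / 9.4725 = 0.5777

0.58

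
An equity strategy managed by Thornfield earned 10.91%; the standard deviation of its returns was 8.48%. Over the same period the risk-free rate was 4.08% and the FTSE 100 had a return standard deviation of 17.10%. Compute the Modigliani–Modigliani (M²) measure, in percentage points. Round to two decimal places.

Sharpe = (Rp − Rf) / σp = (10.91% − 4.08%) / 8.48% = 0.8054
M² = Rf + Sharpe × σm = 4.08% + 0.8054 × 17.10% = 17.8523%

17.85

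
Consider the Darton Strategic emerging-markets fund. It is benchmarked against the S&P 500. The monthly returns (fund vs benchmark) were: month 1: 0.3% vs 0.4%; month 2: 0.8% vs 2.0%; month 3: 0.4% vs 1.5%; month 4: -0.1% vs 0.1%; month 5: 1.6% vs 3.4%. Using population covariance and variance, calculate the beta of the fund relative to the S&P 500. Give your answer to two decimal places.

0.47

r̄p = 0.6000%,  r̄m = 1.4800%
Cov = Σ(rp − r̄p)(rm − r̄m) / 5 = 0.6620
Var(rm) = Σ(rm − r̄m)² / 5 = 1.4056
β = Cov / Var = 0.6620 / 1.4056 = 0.4710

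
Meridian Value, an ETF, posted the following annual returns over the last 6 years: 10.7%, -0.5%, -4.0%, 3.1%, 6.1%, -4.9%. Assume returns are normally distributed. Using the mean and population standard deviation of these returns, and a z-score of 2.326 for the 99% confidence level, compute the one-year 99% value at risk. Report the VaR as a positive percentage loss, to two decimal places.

11.10

Mean return μ = 10.50 / 6 = 1.7500%
Σ(r − μ)² = (10.7 − 1.7500)² + (-0.5 − 1.7500)² + (-4 − 1.7500)² + … = 183.1950
population σ = √(183.1950 / 6) = √30.5325 = 5.5256%
VaR = −(μ − z·σ) = −(1.7500 − 2.326 × 5.5256) = −(-11.1025) = 11.1025%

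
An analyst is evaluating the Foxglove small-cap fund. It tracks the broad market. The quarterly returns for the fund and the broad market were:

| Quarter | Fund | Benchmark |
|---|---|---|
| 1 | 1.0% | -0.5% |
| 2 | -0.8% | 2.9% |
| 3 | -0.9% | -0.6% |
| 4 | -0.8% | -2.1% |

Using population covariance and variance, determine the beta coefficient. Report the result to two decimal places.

r̄p = -0.3750%,  r̄m = -0.0750%
Cov = Σ(rp − r̄p)(rm − r̄m) / 4 = -0.1781
Var(rm) = Σ(rm − r̄m)² / 4 = 3.3519
β = Cov / Var = -0.1781 / 3.3519 = -0.0531

-0.05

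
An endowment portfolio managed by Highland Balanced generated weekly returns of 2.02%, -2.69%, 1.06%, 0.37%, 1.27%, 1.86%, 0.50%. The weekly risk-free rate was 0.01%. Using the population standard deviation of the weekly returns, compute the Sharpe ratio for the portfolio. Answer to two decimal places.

Mean return μ = 4.390 / 7 = 0.6271%
Population std dev = √[15.1463 / 7] = 1.4710%
Sharpe = (μ − rf) / σ = (0.6271 − 0.01) / 1.4710 = 0.6171 / 1.4710 = 0.4195

0.42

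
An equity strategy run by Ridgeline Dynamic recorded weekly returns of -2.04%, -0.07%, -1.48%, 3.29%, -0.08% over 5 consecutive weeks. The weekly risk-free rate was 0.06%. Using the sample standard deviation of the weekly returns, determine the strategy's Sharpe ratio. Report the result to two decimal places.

-0.07

μ = (-2.04 − 0.07 − 1.48 + 3.29 − 0.08) / 5 = -0.0760%
Σ(r − μ)² = 17.1585; sample σ = √(17.1585/4) = 2.0711%
Sharpe = (μ − rf) / σ = (-0.0760 − 0.06) / 2.0711 = -0.1360 / 2.0711 = -0.0657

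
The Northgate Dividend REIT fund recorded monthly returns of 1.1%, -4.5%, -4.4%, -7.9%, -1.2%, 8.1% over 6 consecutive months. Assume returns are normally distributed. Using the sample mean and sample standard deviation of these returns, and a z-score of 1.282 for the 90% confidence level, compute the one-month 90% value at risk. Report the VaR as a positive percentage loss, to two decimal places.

8.66

Mean return r̄ = -8.80 / 6 = -1.4667%
Σ(r − r̄)² = 157.3733; sample σ = √(157.3733/5) = 5.6102%
VaR = −(r̄ − z·σ) = −(-1.4667 − 1.282 × 5.6102) = −(-8.6590) = 8.6590%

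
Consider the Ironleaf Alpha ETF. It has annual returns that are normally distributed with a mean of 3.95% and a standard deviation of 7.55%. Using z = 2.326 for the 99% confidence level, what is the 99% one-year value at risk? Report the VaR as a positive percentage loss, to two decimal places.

13.61

VaR (as % loss) = −(μ − z·σ) = −(3.95% − 2.326 × 7.55%) = −(-13.6113%) = 13.6113%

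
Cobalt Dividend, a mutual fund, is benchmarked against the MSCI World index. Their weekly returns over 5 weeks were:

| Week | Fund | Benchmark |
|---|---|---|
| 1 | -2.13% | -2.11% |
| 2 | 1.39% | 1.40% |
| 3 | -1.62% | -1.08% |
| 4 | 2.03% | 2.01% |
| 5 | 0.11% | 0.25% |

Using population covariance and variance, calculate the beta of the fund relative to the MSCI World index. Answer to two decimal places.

1.06

r̄p = -0.0440%,  r̄m = 0.0940%
Cov = Σ(rp − r̄p)(rm − r̄m) / 5 = 2.4637
Var(rm) = Σ(rm − r̄m)² / 5 = 2.3274
β = Cov / Var = 2.4637 / 2.3274 = 1.0586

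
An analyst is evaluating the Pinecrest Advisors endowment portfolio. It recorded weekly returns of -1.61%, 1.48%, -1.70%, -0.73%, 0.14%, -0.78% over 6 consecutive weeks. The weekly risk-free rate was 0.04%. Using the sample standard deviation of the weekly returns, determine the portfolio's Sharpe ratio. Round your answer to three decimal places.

μ = (-1.61 + 1.48 − 1.7 − 0.73 + 0.14 − 0.78) / 6 = -3.200 / 6 = -0.5333%
Sample σ = √[Σ(r − μ)² / 5] = √[7.1267 / 5] = √1.4253 = 1.1939%
Sharpe = (μ − rf) / σ = (-0.5333 − 0.04) / 1.1939 = -0.5733 / 1.1939 = -0.4802

-0.480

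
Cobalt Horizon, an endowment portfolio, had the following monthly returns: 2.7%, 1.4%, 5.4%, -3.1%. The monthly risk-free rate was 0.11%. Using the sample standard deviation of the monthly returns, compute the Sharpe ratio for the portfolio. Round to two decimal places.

0.42

r̄ = (2.7 + 1.4 + 5.4 − 3.1) / 4 = 6.40 / 4 = 1.6000%
Σ(r − r̄)² = (2.7 − 1.6000)² + (1.4 − 1.6000)² + (5.4 − 1.6000)² + … = 37.7800
σ = √[37.7800 / 3] = 3.5487%
Sharpe = (r̄ − rf) / σ = (1.6000 − 0.11) / 3.5487 = 1.4900 / 3.5487 = 0.4199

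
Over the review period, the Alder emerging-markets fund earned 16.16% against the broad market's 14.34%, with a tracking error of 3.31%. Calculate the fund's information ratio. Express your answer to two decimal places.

0.55

IR = (Rp − Rb) / TE = (16.16% − 14.34%) / 3.31% = 1.82% / 3.31% = 0.5498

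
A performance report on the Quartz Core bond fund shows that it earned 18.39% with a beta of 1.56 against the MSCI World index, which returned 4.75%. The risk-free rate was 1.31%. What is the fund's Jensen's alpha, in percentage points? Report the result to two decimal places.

11.71

CAPM expected return = Rf + β(Rm − Rf) = 1.31% + 1.56 × (4.75% − 1.31%) = 1.31 + 1.56 × 3.44 = 6.6764%
Jensen's α = Rp − E[R] = 18.39% − 6.6764% = 11.7136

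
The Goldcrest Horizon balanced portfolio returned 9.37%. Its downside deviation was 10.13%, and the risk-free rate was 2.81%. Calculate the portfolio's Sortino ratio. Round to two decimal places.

Sortino = (Rp − Rf) / σd = (9.37% − 2.81%) / 10.13% = 6.56% / 10.13% = 0.6476

0.65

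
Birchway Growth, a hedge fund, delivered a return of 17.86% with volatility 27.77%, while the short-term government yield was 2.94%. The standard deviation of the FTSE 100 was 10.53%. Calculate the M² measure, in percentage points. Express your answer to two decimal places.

8.60

Sharpe = (Rp − Rf) / σp = (17.86% − 2.94%) / 27.77% = 0.5373
M² = Rf + Sharpe × σm = 2.94% + 0.5373 × 10.53% = 8.5978%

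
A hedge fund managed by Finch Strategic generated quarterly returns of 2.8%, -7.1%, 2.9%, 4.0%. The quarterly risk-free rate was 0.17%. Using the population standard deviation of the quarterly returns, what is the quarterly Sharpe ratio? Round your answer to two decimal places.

0.11

Mean return r̄ = 2.60 / 4 = 0.6500%
Population std dev = √[80.9700 / 4] = 4.4992%
Sharpe = (r̄ − rf) / σ = (0.6500 − 0.17) / 4.4992 = 0.4800 / 4.4992 = 0.1067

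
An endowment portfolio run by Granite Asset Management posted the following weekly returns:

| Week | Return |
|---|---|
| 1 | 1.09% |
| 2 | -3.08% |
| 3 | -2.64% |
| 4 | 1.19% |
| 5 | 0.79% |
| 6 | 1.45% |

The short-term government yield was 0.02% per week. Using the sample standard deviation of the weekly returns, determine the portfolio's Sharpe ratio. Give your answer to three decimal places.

-0.106

r̄ = (1.09 − 3.08 − 2.64 + 1.19 + 0.79 + 1.45) / 6 = -1.200 / 6 = -0.2000%
Σ(r − r̄)² = 21.5468; sample σ = √(21.5468/5) = 2.0759%
Sharpe = (r̄ − rf) / σ = (-0.2000 − 0.02) / 2.0759 = -0.2200 / 2.0759 = -0.1060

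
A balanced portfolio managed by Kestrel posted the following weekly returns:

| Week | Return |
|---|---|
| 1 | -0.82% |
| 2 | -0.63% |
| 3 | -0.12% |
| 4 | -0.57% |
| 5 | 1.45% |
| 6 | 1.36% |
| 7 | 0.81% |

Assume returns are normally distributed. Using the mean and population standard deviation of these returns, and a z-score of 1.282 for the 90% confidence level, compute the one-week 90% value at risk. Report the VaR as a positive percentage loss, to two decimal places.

0.95

r̄ = (-0.82 − 0.63 − 0.12 − 0.57 + 1.45 + 1.36 + 0.81) / 7 = 0.2114%
Population σ = √[Σ(r − r̄)² / 7] = √[5.7039 / 7] = √0.8148 = 0.9027%
VaR = −(r̄ − z·σ) = −(0.2114 − 1.282 × 0.9027) = −(-0.9459) = 0.9459%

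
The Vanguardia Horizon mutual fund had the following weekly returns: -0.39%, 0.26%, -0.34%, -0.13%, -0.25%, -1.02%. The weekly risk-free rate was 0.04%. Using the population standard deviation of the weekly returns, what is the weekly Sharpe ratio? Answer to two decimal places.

r̄ = (-0.39 + 0.26 − 0.34 − 0.13 − 0.25 − 1.02) / 6 = -0.3117%
Population σ = √[Σ(r − r̄)² / 6] = √[0.8723 / 6] = √0.1454 = 0.3813%
Sharpe = (r̄ − rf) / σ = (-0.3117 − 0.04) / 0.3813 = -0.3517 / 0.3813 = -0.9224

-0.92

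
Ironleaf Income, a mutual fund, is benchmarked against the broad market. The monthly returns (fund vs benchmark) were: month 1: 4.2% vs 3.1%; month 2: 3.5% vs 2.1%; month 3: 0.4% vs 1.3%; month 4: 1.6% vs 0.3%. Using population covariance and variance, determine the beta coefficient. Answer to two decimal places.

r̄p = 2.4250%,  r̄m = 1.7000%
Cov = Σ(rp − r̄p)(rm − r̄m) / 4 = 1.2200
Var(rm) = Σ(rm − r̄m)² / 4 = 1.0600
β = Cov / Var = 1.2200 / 1.0600 = 1.1509

1.15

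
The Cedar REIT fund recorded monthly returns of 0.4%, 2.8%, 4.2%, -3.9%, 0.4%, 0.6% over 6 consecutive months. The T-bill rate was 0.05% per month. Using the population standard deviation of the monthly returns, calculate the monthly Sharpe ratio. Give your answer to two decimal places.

r̄ = (0.4 + 2.8 + 4.2 − 3.9 + 0.4 + 0.6) / 6 = 0.7500%
Population σ = √[Σ(r − r̄)² / 6] = √[37.9950 / 6] = √6.3325 = 2.5164%
Sharpe = (r̄ − rf) / σ = (0.7500 − 0.05) / 2.5164 = 0.7000 / 2.5164 = 0.2782

0.28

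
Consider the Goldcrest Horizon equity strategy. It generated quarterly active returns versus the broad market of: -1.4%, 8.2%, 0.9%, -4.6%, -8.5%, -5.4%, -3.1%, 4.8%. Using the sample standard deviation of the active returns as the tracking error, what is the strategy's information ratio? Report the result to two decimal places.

-0.21

Mean return μ = -9.10 / 8 = -1.1375%
Σ(r − μ)² = (-1.4 − (-1.1375))² + (8.2 − (-1.1375))² + (0.9 − (-1.1375))² + … = 214.8788
sample σ = √(214.8788 / 7) = √30.6970 = 5.5405%
IR = μ / tracking error = -1.1375 / 5.5405 = -0.2053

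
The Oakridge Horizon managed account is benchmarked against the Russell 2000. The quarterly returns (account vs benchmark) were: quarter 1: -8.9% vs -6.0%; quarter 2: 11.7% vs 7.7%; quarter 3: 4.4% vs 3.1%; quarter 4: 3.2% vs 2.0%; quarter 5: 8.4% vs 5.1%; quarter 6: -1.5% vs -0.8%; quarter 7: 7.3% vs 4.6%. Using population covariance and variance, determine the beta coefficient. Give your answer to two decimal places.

1.53

r̄p = 3.5143%,  r̄m = 2.2429%
Cov = Σ(rp − r̄p)(rm − r̄m) / 7 = 26.5680
Var(rm) = Σ(rm − r̄m)² / 7 = 17.3567
β = Cov / Var = 26.5680 / 17.3567 = 1.5307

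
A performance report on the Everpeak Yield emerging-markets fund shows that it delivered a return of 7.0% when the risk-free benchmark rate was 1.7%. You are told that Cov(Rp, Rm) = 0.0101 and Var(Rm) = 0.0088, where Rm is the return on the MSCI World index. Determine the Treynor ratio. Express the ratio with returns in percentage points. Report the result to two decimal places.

β = Cov / Var = 0.0101 / 0.0088 = 1.1477
Treynor = (Rp − Rf) / β = (7.0% − 1.7%) / 1.1477 = 5.30 / 1.1477 = 4.6179

4.62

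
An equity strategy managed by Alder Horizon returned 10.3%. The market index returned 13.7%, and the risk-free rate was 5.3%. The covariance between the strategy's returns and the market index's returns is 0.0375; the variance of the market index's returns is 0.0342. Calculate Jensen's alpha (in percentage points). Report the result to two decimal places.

-4.21

β = Cov / Var = 0.0375 / 0.0342 = 1.0965
E[R] = Rf + β(Rm − Rf) = 5.3% + 1.0965 × (13.7% − 5.3%) = 14.5106%
α = Rp − E[R] = 10.3% − 14.5106% = -4.2106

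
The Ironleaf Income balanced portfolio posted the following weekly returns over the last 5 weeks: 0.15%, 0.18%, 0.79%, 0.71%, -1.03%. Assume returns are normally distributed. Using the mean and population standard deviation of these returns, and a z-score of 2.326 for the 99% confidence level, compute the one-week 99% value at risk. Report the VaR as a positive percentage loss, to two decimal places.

1.35

r̄ = (0.15 + 0.18 + 0.79 + 0.71 − 1.03) / 5 = 0.1600%
Population σ = √[Σ(r − r̄)² / 5] = √[2.1160 / 5] = √0.4232 = 0.6505%
VaR = −(r̄ − z·σ) = −(0.1600 − 2.326 × 0.6505) = −(-1.3531) = 1.3531%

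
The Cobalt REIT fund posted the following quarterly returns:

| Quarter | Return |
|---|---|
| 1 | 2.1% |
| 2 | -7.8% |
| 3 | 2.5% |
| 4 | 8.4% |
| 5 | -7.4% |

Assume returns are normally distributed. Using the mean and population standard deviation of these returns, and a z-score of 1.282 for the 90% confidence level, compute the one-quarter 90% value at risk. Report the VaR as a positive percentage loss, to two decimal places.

8.46

μ = (2.1 − 7.8 + 2.5 + 8.4 − 7.4) / 5 = -2.20 / 5 = -0.4400%
Population σ = √[Σ(r − μ)² / 5] = √[195.8520 / 5] = √39.1704 = 6.2586%
VaR = −(μ − z·σ) = −(-0.4400 − 1.282 × 6.2586) = −(-8.4635) = 8.4635%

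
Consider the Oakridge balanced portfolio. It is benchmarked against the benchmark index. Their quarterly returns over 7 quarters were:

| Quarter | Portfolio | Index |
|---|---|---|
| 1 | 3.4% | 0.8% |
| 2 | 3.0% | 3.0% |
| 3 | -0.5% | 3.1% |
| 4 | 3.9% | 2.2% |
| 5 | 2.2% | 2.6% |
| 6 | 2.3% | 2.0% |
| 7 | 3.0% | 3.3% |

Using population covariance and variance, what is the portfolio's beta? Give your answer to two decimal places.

r̄p = 2.4714%,  r̄m = 2.4286%
Cov = Σ(rp − r̄p)(rm − r̄m) / 7 = -0.4349
Var(rm) = Σ(rm − r̄m)² / 7 = 0.6363
β = Cov / Var = -0.4349 / 0.6363 = -0.6835

-0.68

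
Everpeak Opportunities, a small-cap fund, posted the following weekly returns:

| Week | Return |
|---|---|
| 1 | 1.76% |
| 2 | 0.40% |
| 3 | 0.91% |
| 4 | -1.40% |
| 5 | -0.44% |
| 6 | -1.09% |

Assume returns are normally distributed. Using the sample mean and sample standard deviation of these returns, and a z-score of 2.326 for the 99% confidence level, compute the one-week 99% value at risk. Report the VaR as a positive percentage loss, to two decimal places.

2.81

Mean return r̄ = 0.140 / 6 = 0.0233%
Σ(r − r̄)² = 7.4241; sample σ = √(7.4241/5) = 1.2185%
VaR = −(r̄ − z·σ) = −(0.0233 − 2.326 × 1.2185) = −(-2.8109) = 2.8109%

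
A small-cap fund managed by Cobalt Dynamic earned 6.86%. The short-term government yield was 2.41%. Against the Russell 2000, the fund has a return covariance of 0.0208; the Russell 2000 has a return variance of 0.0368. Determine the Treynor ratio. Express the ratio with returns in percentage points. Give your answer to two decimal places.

7.87

β = Cov / Var = 0.0208 / 0.0368 = 0.5652
Treynor = (Rp − Rf) / β = (6.86% − 2.41%) / 0.5652 = 4.45 / 0.5652 = 7.8733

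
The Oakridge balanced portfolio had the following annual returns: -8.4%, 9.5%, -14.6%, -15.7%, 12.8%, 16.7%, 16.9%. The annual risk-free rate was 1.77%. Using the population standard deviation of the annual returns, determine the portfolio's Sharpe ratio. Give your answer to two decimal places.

0.05

μ = (-8.4 + 9.5 − 14.6 − 15.7 + 12.8 + 16.7 + 16.9) / 7 = 17.20 / 7 = 2.4571%
Population std dev = √[1306.5371 / 7] = 13.6619%
Sharpe = (μ − rf) / σ = (2.4571 − 1.77) / 13.6619 = 0.6871 / 13.6619 = 0.0503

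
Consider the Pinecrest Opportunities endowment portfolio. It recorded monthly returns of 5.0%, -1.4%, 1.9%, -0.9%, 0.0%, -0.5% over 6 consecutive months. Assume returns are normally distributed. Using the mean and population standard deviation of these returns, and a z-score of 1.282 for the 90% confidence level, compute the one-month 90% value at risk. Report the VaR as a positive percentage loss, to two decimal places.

Mean return r̄ = 4.10 / 6 = 0.6833%
Σ(r − r̄)² = 28.8283; population σ = √(28.8283/6) = 2.1920%
VaR = −(r̄ − z·σ) = −(0.6833 − 1.282 × 2.1920) = −(-2.1268) = 2.1268%

2.13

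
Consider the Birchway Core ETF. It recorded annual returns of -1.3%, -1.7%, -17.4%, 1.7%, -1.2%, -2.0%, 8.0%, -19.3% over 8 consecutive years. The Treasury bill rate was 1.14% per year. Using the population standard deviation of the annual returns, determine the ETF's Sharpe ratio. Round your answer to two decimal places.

μ = (-1.3 − 1.7 − 17.4 + 1.7 − 1.2 − 2 + 8 − 19.3) / 8 = -4.1500%
Population σ = √[Σ(r − μ)² / 8] = √[614.3800 / 8] = √76.7975 = 8.7634%
Sharpe = (μ − rf) / σ = (-4.1500 − 1.14) / 8.7634 = -5.2900 / 8.7634 = -0.6036

-0.60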